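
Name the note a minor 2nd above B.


A 2nd spans 2 letter names, so from B we land on C
A minor 2nd = 1 semitone above B
Spell C at that pitch: C
= C


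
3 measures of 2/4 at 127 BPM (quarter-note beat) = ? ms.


Solution.
Quarter-note beat duration = 60000 / 127 ms
Beats per measure (2/4) = 2
One measure = 2 × 60000 / 127 = 120000 / 127 ms
3 measures = 3 × 120000 / 127 = 360000 / 127
= 2834.6 ms


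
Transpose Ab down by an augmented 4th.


Step by step:
augmented 4th: 4 letter names, 6 semitones
Letter: A - 3 → E
Pitch: Ab - 6 semitones, spelled as an E → Ebb
= Ebb


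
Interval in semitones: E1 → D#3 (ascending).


Solution.
Absolute semitone position = octave×12 + chromatic position
E1: 1×12 + 4 = 16
D#3: 3×12 + 3 = 39
Difference = 39 - 16 = 23
= 23 semitones


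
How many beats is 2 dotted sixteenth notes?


Step by step:
Base sixteenth note = 1/4 beats
Dot 1 adds half the previous value: +1/8
One dotted sixteenth = 1/4 + 1/8 = 3/8
2 of them = 2 × 3/8 = 3/4
= 3/4 beats


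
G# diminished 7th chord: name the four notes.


Let's work it out.
Diminished 7th chord = root + minor 3rd + diminished 5th + diminished 7th
Seventh chords stack in thirds, so the letter names are G-B-D-F
Root: G#
Minor 3rd above G#: B
Diminished 5th above G#: D
Diminished 7th above G#: F
Chord = G# B D F


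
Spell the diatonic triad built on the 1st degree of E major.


Reasoning:
E major scale: E F# G# A B C# D#
Diatonic triad on degree 1 stacks scale notes 1, 3, 5: E G# B
E→G# = 4 semitones; E→B = 7 semitones → major triad
= E G# B (major)


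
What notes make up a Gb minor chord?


Reasoning:
Minor triad = root + minor 3rd (3 semitones) + perfect 5th (7 semitones)
A triad on Gb stacks thirds, so the chord tones use letter names G-B-D
Root: Gb
Minor 3rd above Gb: Bbb
Perfect 5th above Gb: Db
Chord = Gb Bbb Db


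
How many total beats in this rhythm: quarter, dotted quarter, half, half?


Step by step:
Beat values:
  quarter = 1 beat
  dotted quarter = 1.5 beats
  half = 2 beats
  half = 2 beats
Sum = 1 + 1.5 + 2 + 2
= 6.5 beats


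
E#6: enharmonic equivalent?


Let's work it out.
Enharmonic notes sound the same pitch but are spelled with different letter names
E# and F name the same pitch class
= F6


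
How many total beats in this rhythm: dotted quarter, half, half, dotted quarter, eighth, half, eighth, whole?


Working:
Beat values:
  dotted quarter = 1.5 beats
  half = 2 beats
  half = 2 beats
  dotted quarter = 1.5 beats
  eighth = 0.5 beats
  half = 2 beats
  eighth = 0.5 beats
  whole = 4 beats
Sum = 1.5 + 2 + 2 + 1.5 + 0.5 + 2 + 0.5 + 4
= 14 beats


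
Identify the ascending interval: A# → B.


Step by step:
Letter names: A → B spans 2 letter names → a 2nd
Semitones: A# → B = 1 half-step
A 2nd of 1 semitone is a minor 2nd
= minor 2nd


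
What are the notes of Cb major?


Let's work it out.
Major scale pattern: W-W-H-W-W-W-H (2-2-1-2-2-2-1 semitones)
Starting from Cb:
  Cb + 2 semitones → Db
  Db + 2 semitones → Eb
  Eb + 1 semitone → Fb
  Fb + 2 semitones → Gb
  Gb + 2 semitones → Ab
  Ab + 2 semitones → Bb
  Bb + 1 semitone → Cb
Scale = Cb Db Eb Fb Gb Ab Bb


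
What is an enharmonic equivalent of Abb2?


Solution.
Enharmonic notes sound the same pitch but are spelled with different letter names
Abb and G name the same pitch class
= G2


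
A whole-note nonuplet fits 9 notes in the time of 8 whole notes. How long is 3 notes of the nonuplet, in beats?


Working:
Nonuplet: 9 notes occupy the space of 8 whole notes
Space = 8 × 4 = 32 beats
Each nonuplet note = 32 / 9 = 32/9 beats
3 notes = 3 × 32/9 = 32/3
= 32/3 beats


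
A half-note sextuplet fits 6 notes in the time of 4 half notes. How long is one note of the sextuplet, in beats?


Sextuplet: 6 notes occupy the space of 4 half notes
Space = 4 × 2 = 8 beats
Each sextuplet note = 8 / 6 = 4/3 beats
= 4/3 beats


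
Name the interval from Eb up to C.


Let's work it out.
Letter names: E → C spans 6 letter names → a 6th
Semitones: Eb → C = 9 half-steps
A 6th of 9 semitones is a major 6th
= major 6th


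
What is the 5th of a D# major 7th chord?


Reasoning:
Major 7th chord = root + major 3rd + perfect 5th + major 7th
Seventh chords stack in thirds, so the letter names are D-F-A-C
Root: D#
Major 3rd above D#: F##
Perfect 5th above D#: A#
Major 7th above D#: C##
The 5th = A#


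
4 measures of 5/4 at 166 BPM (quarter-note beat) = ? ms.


Step by step:
Quarter-note beat duration = 60000 / 166 ms
Beats per measure (5/4) = 5
One measure = 5 × 60000 / 166 = 300000 / 166 ms
4 measures = 4 × 300000 / 166 = 1200000 / 166
= 7228.9 ms


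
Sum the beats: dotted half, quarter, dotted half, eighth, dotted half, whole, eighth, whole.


Beat values:
  dotted half = 3 beats
  quarter = 1 beat
  dotted half = 3 beats
  eighth = 0.5 beats
  dotted half = 3 beats
  whole = 4 beats
  eighth = 0.5 beats
  whole = 4 beats
Sum = 3 + 1 + 3 + 0.5 + 3 + 4 + 0.5 + 4
= 19 beats


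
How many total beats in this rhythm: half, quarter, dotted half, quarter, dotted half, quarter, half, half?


Beat values:
  half = 2 beats
  quarter = 1 beat
  dotted half = 3 beats
  quarter = 1 beat
  dotted half = 3 beats
  quarter = 1 beat
  half = 2 beats
  half = 2 beats
Sum = 2 + 1 + 3 + 1 + 3 + 1 + 2 + 2
= 15 beats


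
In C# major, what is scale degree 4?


Major scale pattern: W-W-H-W-W-W-H (2-2-1-2-2-2-1 semitones)
Starting from C#:
  C# + 2 semitones → D#
  D# + 2 semitones → E#
  E# + 1 semitone → F#
  F# + 2 semitones → G#
  G# + 2 semitones → A#
  A# + 2 semitones → B#
  B# + 1 semitone → C#
Scale: C# D# E# F# G# A# B#
Degree 4 = F#


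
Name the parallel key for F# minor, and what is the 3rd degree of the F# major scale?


Working:
Parallel keys share the same tonic but differ in mode
F# minor → parallel is F# major
F# major scale: F# G# A# B C# D# E#
= F# major; 3rd degree = A#


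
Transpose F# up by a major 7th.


major 7th: 7 letter names, 11 semitones
Letter: F + 6 → E
Pitch: F# + 11 semitones, spelled as an E → E#
= E#


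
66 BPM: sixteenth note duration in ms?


One quarter-note beat = 60000 / BPM = 60000 / 66 ms
Sixteenth note = 1/4 × quarter note
Duration = 1/4 × 60000 / 66 = 15000 / 66
= 227.3 ms


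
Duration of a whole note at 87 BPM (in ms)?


Step by step:
One quarter-note beat = 60000 / BPM = 60000 / 87 ms
Whole note = 4 × quarter note
Duration = 4 × 60000 / 87 = 240000 / 87
= 2758.6 ms


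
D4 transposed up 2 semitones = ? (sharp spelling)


D4: chromatic position 2 in octave 4 → absolute = 4×12 + 2 = 50
Transpose up 2: 50 + 2 = 52
52 = 4×12 + 4 → E in octave 4
Result = E4


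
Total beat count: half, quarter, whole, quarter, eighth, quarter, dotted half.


Let's work it out.
Beat values:
  half = 2 beats
  quarter = 1 beat
  whole = 4 beats
  quarter = 1 beat
  eighth = 0.5 beats
  quarter = 1 beat
  dotted half = 3 beats
Sum = 2 + 1 + 4 + 1 + 0.5 + 1 + 3
= 12.5 beats


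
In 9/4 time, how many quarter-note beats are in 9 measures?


Step by step:
Time signature 9/4: the bottom number 4 means the quarter note gets one count
The top number 9 means 9 quarter-note beats per measure
Total = 9 × 9 measures
= 81 quarter-note beats


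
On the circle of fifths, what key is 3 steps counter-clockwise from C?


Let's work it out.
Each counter-clockwise step moves down a perfect 5th (= up a perfect 4th)
From C: C → F → Bb → Eb
= Eb


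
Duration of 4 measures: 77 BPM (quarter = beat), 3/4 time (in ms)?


Quarter-note beat duration = 60000 / 77 ms
Beats per measure (3/4) = 3
One measure = 3 × 60000 / 77 = 180000 / 77 ms
4 measures = 4 × 180000 / 77 = 720000 / 77
= 9350.6 ms


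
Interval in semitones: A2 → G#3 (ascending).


Solution.
Absolute semitone position = octave×12 + chromatic position
A2: 2×12 + 9 = 33
G#3: 3×12 + 8 = 44
Difference = 44 - 33 = 11
= 11 semitones


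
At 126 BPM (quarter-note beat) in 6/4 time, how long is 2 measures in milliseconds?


Let's work it out.
Quarter-note beat duration = 60000 / 126 ms
Beats per measure (6/4) = 6
One measure = 6 × 60000 / 126 = 360000 / 126 ms
2 measures = 2 × 360000 / 126 = 720000 / 126
= 5714.3 ms


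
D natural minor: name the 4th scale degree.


Natural minor scale pattern: W-H-W-W-H-W-W (2-1-2-2-1-2-2 semitones)
Starting from D:
  D + 2 semitones → E
  E + 1 semitone → F
  F + 2 semitones → G
  G + 2 semitones → A
  A + 1 semitone → Bb
  Bb + 2 semitones → C
  C + 2 semitones → D
Scale: D E F G A Bb C
Degree 4 = G


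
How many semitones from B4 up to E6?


Let's work it out.
Absolute semitone position = octave×12 + chromatic position
B4: 4×12 + 11 = 59
E6: 6×12 + 4 = 76
Difference = 76 - 59 = 17
= 17 semitones


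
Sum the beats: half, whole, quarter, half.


Let's work it out.
Beat values:
  half = 2 beats
  whole = 4 beats
  quarter = 1 beat
  half = 2 beats
Sum = 2 + 4 + 1 + 2
= 9 beats


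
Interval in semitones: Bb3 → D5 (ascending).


Step by step:
Absolute semitone position = octave×12 + chromatic position
Bb3: 3×12 + 10 = 46
D5: 5×12 + 2 = 62
Difference = 62 - 46 = 16
= 16 semitones


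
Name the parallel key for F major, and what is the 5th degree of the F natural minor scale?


Solution.
Parallel keys share the same tonic but differ in mode
F major → parallel is F minor
F natural minor scale: F G Ab Bb C Db Eb
= F minor; 5th degree = C


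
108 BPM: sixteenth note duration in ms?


Solution.
One quarter-note beat = 60000 / BPM = 60000 / 108 ms
Sixteenth note = 1/4 × quarter note
Duration = 1/4 × 60000 / 108 = 15000 / 108
= 138.9 ms


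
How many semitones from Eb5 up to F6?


Working:
Absolute semitone position = octave×12 + chromatic position
Eb5: 5×12 + 3 = 63
F6: 6×12 + 5 = 77
Difference = 77 - 63 = 14
= 14 semitones


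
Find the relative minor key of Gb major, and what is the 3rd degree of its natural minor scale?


The relative minor shares the major's key signature and starts on its 6th degree
6th degree = a major 6th above the tonic; a major 6th above Gb is Eb
→ relative minor of Gb major is Eb minor
Eb natural minor scale: Eb F Gb Ab Bb Cb Db
= Eb minor; 3rd degree = Gb


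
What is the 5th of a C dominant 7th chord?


Reasoning:
Dominant 7th chord = root + major 3rd + perfect 5th + minor 7th
Seventh chords stack in thirds, so the letter names are C-E-G-B
Root: C
Major 3rd above C: E
Perfect 5th above C: G
Minor 7th above C: Bb
The 5th = G


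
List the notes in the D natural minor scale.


Natural minor scale pattern: W-H-W-W-H-W-W (2-1-2-2-1-2-2 semitones)
Starting from D:
  D + 2 semitones → E
  E + 1 semitone → F
  F + 2 semitones → G
  G + 2 semitones → A
  A + 1 semitone → Bb
  Bb + 2 semitones → C
  C + 2 semitones → D
Scale = D E F G A Bb C


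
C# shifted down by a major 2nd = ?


major 2nd: 2 letter names, 2 semitones
Letter: C - 1 → B
Pitch: C# - 2 semitones, spelled as a B → B
= B


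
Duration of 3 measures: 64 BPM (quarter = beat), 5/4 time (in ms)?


Working:
Quarter-note beat duration = 60000 / 64 ms
Beats per measure (5/4) = 5
One measure = 5 × 60000 / 64 = 300000 / 64 ms
3 measures = 3 × 300000 / 64 = 900000 / 64
= 14062.5 ms


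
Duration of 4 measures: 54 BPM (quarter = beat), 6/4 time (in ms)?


Step by step:
Quarter-note beat duration = 60000 / 54 ms
Beats per measure (6/4) = 6
One measure = 6 × 60000 / 54 = 360000 / 54 ms
4 measures = 4 × 360000 / 54 = 1440000 / 54
= 26666.7 ms


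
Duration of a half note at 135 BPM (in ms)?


Let's work it out.
One quarter-note beat = 60000 / BPM = 60000 / 135 ms
Half note = 2 × quarter note
Duration = 2 × 60000 / 135 = 120000 / 135
= 888.9 ms


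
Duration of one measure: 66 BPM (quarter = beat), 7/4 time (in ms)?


Step by step:
Quarter-note beat duration = 60000 / 66 ms
Beats per measure (7/4) = 7
One measure = 7 × 60000 / 66 = 420000 / 66 ms
= 6363.6 ms


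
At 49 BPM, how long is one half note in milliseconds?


Solution.
One quarter-note beat = 60000 / BPM = 60000 / 49 ms
Half note = 2 × quarter note
Duration = 2 × 60000 / 49 = 120000 / 49
= 2449.0 ms


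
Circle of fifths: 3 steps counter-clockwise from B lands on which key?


Solution.
Each counter-clockwise step moves down a perfect 5th (= up a perfect 4th)
From B: B → E → A → D
= D


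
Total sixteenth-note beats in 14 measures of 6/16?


Reasoning:
Time signature 6/16: the bottom number 16 means the sixteenth note gets one count
The top number 6 means 6 sixteenth-note beats per measure
Total = 6 × 14 measures
= 84 sixteenth-note beats


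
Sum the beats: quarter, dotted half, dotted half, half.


Reasoning:
Beat values:
  quarter = 1 beat
  dotted half = 3 beats
  dotted half = 3 beats
  half = 2 beats
Sum = 1 + 3 + 3 + 2
= 9 beats


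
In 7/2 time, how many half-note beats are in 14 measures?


Let's work it out.
Time signature 7/2: the bottom number 2 means the half note gets one count
The top number 7 means 7 half-note beats per measure
Total = 7 × 14 measures
= 98 half-note beats


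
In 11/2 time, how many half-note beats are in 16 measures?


Time signature 11/2: the bottom number 2 means the half note gets one count
The top number 11 means 11 half-note beats per measure
Total = 11 × 16 measures
= 176 half-note beats


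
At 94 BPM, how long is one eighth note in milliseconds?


One quarter-note beat = 60000 / BPM = 60000 / 94 ms
Eighth note = 1/2 × quarter note
Duration = 1/2 × 60000 / 94 = 30000 / 94
= 319.1 ms


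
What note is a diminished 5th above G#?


Working:
A 5th spans 5 letter names, so from G we land on D
A diminished 5th = 6 semitones above G#
Spell D at that pitch: D
= D


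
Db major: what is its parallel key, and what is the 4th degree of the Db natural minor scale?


Parallel keys share the same tonic but differ in mode
Db major → parallel is Db minor
Db natural minor scale: Db Eb Fb Gb Ab Bbb Cb
= Db minor; 4th degree = Gb


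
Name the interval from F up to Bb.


Working:
Letter names: F → B spans 4 letter names → a 4th
Semitones: F → Bb = 5 half-steps
A 4th of 5 semitones is a perfect 4th
= perfect 4th


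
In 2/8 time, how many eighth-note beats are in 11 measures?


Working:
Time signature 2/8: the bottom number 8 means the eighth note gets one count
The top number 2 means 2 eighth-note beats per measure
Total = 2 × 11 measures
= 22 eighth-note beats


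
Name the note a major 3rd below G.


Step by step:
A 3rd spans 3 letter names, so from G we land on E
A major 3rd = 4 semitones below G
Spell E at that pitch: Eb
= Eb


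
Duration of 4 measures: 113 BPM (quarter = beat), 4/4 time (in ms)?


Solution.
Quarter-note beat duration = 60000 / 113 ms
Beats per measure (4/4) = 4
One measure = 4 × 60000 / 113 = 240000 / 113 ms
4 measures = 4 × 240000 / 113 = 960000 / 113
= 8495.6 ms


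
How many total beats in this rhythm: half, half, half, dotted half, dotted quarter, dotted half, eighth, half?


Working:
Beat values:
  half = 2 beats
  half = 2 beats
  half = 2 beats
  dotted half = 3 beats
  dotted quarter = 1.5 beats
  dotted half = 3 beats
  eighth = 0.5 beats
  half = 2 beats
Sum = 2 + 2 + 2 + 3 + 1.5 + 3 + 0.5 + 2
= 16 beats


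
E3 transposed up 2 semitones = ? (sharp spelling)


E3: chromatic position 4 in octave 3 → absolute = 3×12 + 4 = 40
Transpose up 2: 40 + 2 = 42
42 = 3×12 + 6 → F# in octave 3
Result = F#3


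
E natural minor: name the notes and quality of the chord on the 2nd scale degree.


Reasoning:
E natural minor scale: E F# G A B C D
Diatonic triad on degree 2 stacks scale notes 2, 4, 6: F# A C
F#→A = 3 semitones; F#→C = 6 semitones → diminished triad
= F# A C (diminished)


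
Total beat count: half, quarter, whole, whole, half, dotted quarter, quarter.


Reasoning:
Beat values:
  half = 2 beats
  quarter = 1 beat
  whole = 4 beats
  whole = 4 beats
  half = 2 beats
  dotted quarter = 1.5 beats
  quarter = 1 beat
Sum = 2 + 1 + 4 + 4 + 2 + 1.5 + 1
= 15.5 beats


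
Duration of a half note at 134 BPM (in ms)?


Let's work it out.
One quarter-note beat = 60000 / BPM = 60000 / 134 ms
Half note = 2 × quarter note
Duration = 2 × 60000 / 134 = 120000 / 134
= 895.5 ms


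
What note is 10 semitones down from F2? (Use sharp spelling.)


Working:
F2: chromatic position 5 in octave 2 → absolute = 2×12 + 5 = 29
Transpose down 10: 29 - 10 = 19
19 = 1×12 + 7 → G in octave 1
Result = G1


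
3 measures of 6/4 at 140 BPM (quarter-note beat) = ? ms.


Solution.
Quarter-note beat duration = 60000 / 140 ms
Beats per measure (6/4) = 6
One measure = 6 × 60000 / 140 = 360000 / 140 ms
3 measures = 3 × 360000 / 140 = 1080000 / 140
= 7714.3 ms


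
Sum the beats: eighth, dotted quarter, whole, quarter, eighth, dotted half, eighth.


Beat values:
  eighth = 0.5 beats
  dotted quarter = 1.5 beats
  whole = 4 beats
  quarter = 1 beat
  eighth = 0.5 beats
  dotted half = 3 beats
  eighth = 0.5 beats
Sum = 0.5 + 1.5 + 4 + 1 + 0.5 + 3 + 0.5
= 11 beats


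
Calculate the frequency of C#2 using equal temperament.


Let's work it out.
f = 440 × 2^(n/12) where n = semitones from A4
C#2: -32 semitones from A4
f = 440 × 2^(-32/12)
f = 69.30 Hz


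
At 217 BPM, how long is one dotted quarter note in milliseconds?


Let's work it out.
One quarter-note beat = 60000 / BPM = 60000 / 217 ms
Dotted quarter note = 3/2 × quarter note
Duration = 3/2 × 60000 / 217 = 90000 / 217
= 414.7 ms


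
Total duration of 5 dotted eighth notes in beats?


Working:
Base eighth note = 1/2 beats
Dot 1 adds half the previous value: +1/4
One dotted eighth = 1/2 + 1/4 = 3/4
5 of them = 5 × 3/4 = 15/4
= 15/4 beats


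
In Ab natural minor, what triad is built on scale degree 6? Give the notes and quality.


Reasoning:
Ab natural minor scale: Ab Bb Cb Db Eb Fb Gb
Diatonic triad on degree 6 stacks scale notes 6, 1, 3: Fb Ab Cb
Fb→Ab = 4 semitones; Fb→Cb = 7 semitones → major triad
= Fb Ab Cb (major)


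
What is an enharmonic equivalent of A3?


Solution.
Enharmonic notes sound the same pitch but are spelled with different letter names
A and Bbb name the same pitch class
= Bbb3


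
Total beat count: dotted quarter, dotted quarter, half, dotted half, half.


Working:
Beat values:
  dotted quarter = 1.5 beats
  dotted quarter = 1.5 beats
  half = 2 beats
  dotted half = 3 beats
  half = 2 beats
Sum = 1.5 + 1.5 + 2 + 3 + 2
= 10 beats


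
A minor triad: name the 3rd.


Reasoning:
Minor triad = root + minor 3rd (3 semitones) + perfect 5th (7 semitones)
A triad on A stacks thirds, so the chord tones use letter names A-C-E
Root: A
Minor 3rd above A: C
Perfect 5th above A: E
The 3rd = C


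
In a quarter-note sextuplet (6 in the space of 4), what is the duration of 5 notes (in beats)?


Reasoning:
Sextuplet: 6 notes occupy the space of 4 quarter notes
Space = 4 × 1 = 4 beats
Each sextuplet note = 4 / 6 = 2/3 beats
5 notes = 5 × 2/3 = 10/3
= 10/3 beats


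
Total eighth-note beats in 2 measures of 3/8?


Working:
Time signature 3/8: the bottom number 8 means the eighth note gets one count
The top number 3 means 3 eighth-note beats per measure
Total = 3 × 2 measures
= 6 eighth-note beats


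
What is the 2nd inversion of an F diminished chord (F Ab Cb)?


Root position: F Ab Cb
2nd inversion: move root and 3rd up an octave
Bass note: Cb
Notes (bottom to top) = Cb F Ab


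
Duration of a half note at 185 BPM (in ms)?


Solution.
One quarter-note beat = 60000 / BPM = 60000 / 185 ms
Half note = 2 × quarter note
Duration = 2 × 60000 / 185 = 120000 / 185
= 648.6 ms


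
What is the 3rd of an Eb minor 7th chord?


Reasoning:
Minor 7th chord = root + minor 3rd + perfect 5th + minor 7th
Seventh chords stack in thirds, so the letter names are E-G-B-D
Root: Eb
Minor 3rd above Eb: Gb
Perfect 5th above Eb: Bb
Minor 7th above Eb: Db
The 3rd = Gb


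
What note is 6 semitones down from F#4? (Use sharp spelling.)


Solution.
F#4: chromatic position 6 in octave 4 → absolute = 4×12 + 6 = 54
Transpose down 6: 54 - 6 = 48
48 = 4×12 + 0 → C in octave 4
Result = C4


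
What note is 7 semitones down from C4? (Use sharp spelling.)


Step by step:
C4: chromatic position 0 in octave 4 → absolute = 4×12 + 0 = 48
Transpose down 7: 48 - 7 = 41
41 = 3×12 + 5 → F in octave 3
Result = F3


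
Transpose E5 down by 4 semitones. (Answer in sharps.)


Working:
E5: chromatic position 4 in octave 5 → absolute = 5×12 + 4 = 64
Transpose down 4: 64 - 4 = 60
60 = 5×12 + 0 → C in octave 5
Result = C5


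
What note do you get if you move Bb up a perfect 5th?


perfect 5th: 5 letter names, 7 semitones
Letter: B + 4 → F
Pitch: Bb + 7 semitones, spelled as an F → F
= F


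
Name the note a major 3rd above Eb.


Reasoning:
A 3rd spans 3 letter names, so from E we land on G
A major 3rd = 4 semitones above Eb
Spell G at that pitch: G
= G


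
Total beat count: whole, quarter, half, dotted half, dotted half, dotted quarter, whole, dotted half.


Solution.
Beat values:
  whole = 4 beats
  quarter = 1 beat
  half = 2 beats
  dotted half = 3 beats
  dotted half = 3 beats
  dotted quarter = 1.5 beats
  whole = 4 beats
  dotted half = 3 beats
Sum = 4 + 1 + 2 + 3 + 3 + 1.5 + 4 + 3
= 21.5 beats


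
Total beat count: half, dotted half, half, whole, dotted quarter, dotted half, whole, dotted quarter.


Working:
Beat values:
  half = 2 beats
  dotted half = 3 beats
  half = 2 beats
  whole = 4 beats
  dotted quarter = 1.5 beats
  dotted half = 3 beats
  whole = 4 beats
  dotted quarter = 1.5 beats
Sum = 2 + 3 + 2 + 4 + 1.5 + 3 + 4 + 1.5
= 21 beats


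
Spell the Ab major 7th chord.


Let's work it out.
Major 7th chord = root + major 3rd + perfect 5th + major 7th
Seventh chords stack in thirds, so the letter names are A-C-E-G
Root: Ab
Major 3rd above Ab: C
Perfect 5th above Ab: Eb
Major 7th above Ab: G
Chord = Ab C Eb G


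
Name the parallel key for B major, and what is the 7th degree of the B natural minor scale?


Let's work it out.
Parallel keys share the same tonic but differ in mode
B major → parallel is B minor
B natural minor scale: B C# D E F# G A
= B minor; 7th degree = A


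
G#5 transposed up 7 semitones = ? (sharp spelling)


Let's work it out.
G#5: chromatic position 8 in octave 5 → absolute = 5×12 + 8 = 68
Transpose up 7: 68 + 7 = 75
75 = 6×12 + 3 → D# in octave 6
Result = D#6


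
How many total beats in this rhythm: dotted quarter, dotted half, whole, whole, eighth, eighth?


Beat values:
  dotted quarter = 1.5 beats
  dotted half = 3 beats
  whole = 4 beats
  whole = 4 beats
  eighth = 0.5 beats
  eighth = 0.5 beats
Sum = 1.5 + 3 + 4 + 4 + 0.5 + 0.5
= 13.5 beats


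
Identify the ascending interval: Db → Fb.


Let's work it out.
Letter names: D → F spans 3 letter names → a 3rd
Semitones: Db → Fb = 3 half-steps
A 3rd of 3 semitones is a minor 3rd
= minor 3rd


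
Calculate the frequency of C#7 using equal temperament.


Reasoning:
f = 440 × 2^(n/12) where n = semitones from A4
C#7: 28 semitones from A4
f = 440 × 2^(28/12)
f = 2217.46 Hz


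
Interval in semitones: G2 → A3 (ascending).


Solution.
Absolute semitone position = octave×12 + chromatic position
G2: 2×12 + 7 = 31
A3: 3×12 + 9 = 45
Difference = 45 - 31 = 14
= 14 semitones


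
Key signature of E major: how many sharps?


Sharp major keys follow the circle of fifths: C(0), G(1), D(2), A(3), E(4), B(5), F#(6), C#(7)
E major has 4 sharps
Order of sharps: F# C# G# D# A# E# B# → first 4: F#, C#, G#, D#
= 4 sharps


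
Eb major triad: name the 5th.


Reasoning:
Major triad = root + major 3rd (4 semitones) + perfect 5th (7 semitones)
A triad on Eb stacks thirds, so the chord tones use letter names E-G-B
Root: Eb
Major 3rd above Eb: G
Perfect 5th above Eb: Bb
The 5th = Bb


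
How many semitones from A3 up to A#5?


Absolute semitone position = octave×12 + chromatic position
A3: 3×12 + 9 = 45
A#5: 5×12 + 10 = 70
Difference = 70 - 45 = 25
= 25 semitones


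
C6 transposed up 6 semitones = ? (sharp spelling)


Working:
C6: chromatic position 0 in octave 6 → absolute = 6×12 + 0 = 72
Transpose up 6: 72 + 6 = 78
78 = 6×12 + 6 → F# in octave 6
Result = F#6


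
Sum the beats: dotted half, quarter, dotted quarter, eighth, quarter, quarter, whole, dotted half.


Beat values:
  dotted half = 3 beats
  quarter = 1 beat
  dotted quarter = 1.5 beats
  eighth = 0.5 beats
  quarter = 1 beat
  quarter = 1 beat
  whole = 4 beats
  dotted half = 3 beats
Sum = 3 + 1 + 1.5 + 0.5 + 1 + 1 + 4 + 3
= 15 beats


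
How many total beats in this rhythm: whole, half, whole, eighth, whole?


Step by step:
Beat values:
  whole = 4 beats
  half = 2 beats
  whole = 4 beats
  eighth = 0.5 beats
  whole = 4 beats
Sum = 4 + 2 + 4 + 0.5 + 4
= 14.5 beats


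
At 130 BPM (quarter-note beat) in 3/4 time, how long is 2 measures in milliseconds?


Solution.
Quarter-note beat duration = 60000 / 130 ms
Beats per measure (3/4) = 3
One measure = 3 × 60000 / 130 = 180000 / 130 ms
2 measures = 2 × 180000 / 130 = 360000 / 130
= 2769.2 ms


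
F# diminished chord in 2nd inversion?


Let's work it out.
Root position: F# A C
2nd inversion: move root and 3rd up an octave
Bass note: C
Notes (bottom to top) = C F# A


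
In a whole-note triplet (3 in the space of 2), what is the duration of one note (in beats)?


Step by step:
Triplet: 3 notes occupy the space of 2 whole notes
Space = 2 × 4 = 8 beats
Each triplet note = 8 / 3 = 8/3 beats
= 8/3 beats


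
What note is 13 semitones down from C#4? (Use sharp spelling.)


Reasoning:
C#4: chromatic position 1 in octave 4 → absolute = 4×12 + 1 = 49
Transpose down 13: 49 - 13 = 36
36 = 3×12 + 0 → C in octave 3
Result = C3


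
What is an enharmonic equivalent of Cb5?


Let's work it out.
Enharmonic notes sound the same pitch but are spelled with different letter names
Cb and B name the same pitch class
Octave numbers change at C, so Cb5 = B4
= B4


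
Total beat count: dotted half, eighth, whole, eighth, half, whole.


Beat values:
  dotted half = 3 beats
  eighth = 0.5 beats
  whole = 4 beats
  eighth = 0.5 beats
  half = 2 beats
  whole = 4 beats
Sum = 3 + 0.5 + 4 + 0.5 + 2 + 4
= 14 beats


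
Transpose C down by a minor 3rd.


Solution.
minor 3rd: 3 letter names, 3 semitones
Letter: C - 2 → A
Pitch: C - 3 semitones, spelled as an A → A
= A


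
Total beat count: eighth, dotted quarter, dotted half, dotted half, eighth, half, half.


Beat values:
  eighth = 0.5 beats
  dotted quarter = 1.5 beats
  dotted half = 3 beats
  dotted half = 3 beats
  eighth = 0.5 beats
  half = 2 beats
  half = 2 beats
Sum = 0.5 + 1.5 + 3 + 3 + 0.5 + 2 + 2
= 12.5 beats


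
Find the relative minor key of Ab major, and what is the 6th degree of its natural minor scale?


Let's work it out.
The relative minor shares the major's key signature and starts on its 6th degree
6th degree = a major 6th above the tonic; a major 6th above Ab is F
→ relative minor of Ab major is F minor
F natural minor scale: F G Ab Bb C Db Eb
= F minor; 6th degree = Db


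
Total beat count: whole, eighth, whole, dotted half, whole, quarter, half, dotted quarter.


Beat values:
  whole = 4 beats
  eighth = 0.5 beats
  whole = 4 beats
  dotted half = 3 beats
  whole = 4 beats
  quarter = 1 beat
  half = 2 beats
  dotted quarter = 1.5 beats
Sum = 4 + 0.5 + 4 + 3 + 4 + 1 + 2 + 1.5
= 20 beats


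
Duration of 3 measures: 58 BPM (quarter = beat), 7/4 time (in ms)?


Quarter-note beat duration = 60000 / 58 ms
Beats per measure (7/4) = 7
One measure = 7 × 60000 / 58 = 420000 / 58 ms
3 measures = 3 × 420000 / 58 = 1260000 / 58
= 21724.1 ms


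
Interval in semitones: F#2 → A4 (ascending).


Absolute semitone position = octave×12 + chromatic position
F#2: 2×12 + 6 = 30
A4: 4×12 + 9 = 57
Difference = 57 - 30 = 27
= 27 semitones


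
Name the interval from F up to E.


Working:
Letter names: F → E spans 7 letter names → a 7th
Semitones: F → E = 11 half-steps
A 7th of 11 semitones is a major 7th
= major 7th


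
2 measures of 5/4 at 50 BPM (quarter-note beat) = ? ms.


Quarter-note beat duration = 60000 / 50 ms
Beats per measure (5/4) = 5
One measure = 5 × 60000 / 50 = 300000 / 50 ms
2 measures = 2 × 300000 / 50 = 600000 / 50
= 12000.0 ms


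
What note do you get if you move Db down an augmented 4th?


Step by step:
augmented 4th: 4 letter names, 6 semitones
Letter: D - 3 → A
Pitch: Db - 6 semitones, spelled as an A → Abb
= Abb


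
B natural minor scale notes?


Natural minor scale pattern: W-H-W-W-H-W-W (2-1-2-2-1-2-2 semitones)
Starting from B:
  B + 2 semitones → C#
  C# + 1 semitone → D
  D + 2 semitones → E
  E + 2 semitones → F#
  F# + 1 semitone → G
  G + 2 semitones → A
  A + 2 semitones → B
Scale = B C# D E F# G A


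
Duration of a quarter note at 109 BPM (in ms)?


Step by step:
One quarter-note beat = 60000 / BPM = 60000 / 109 ms
Duration = 60000 / 109
= 550.5 ms


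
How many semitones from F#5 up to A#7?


Absolute semitone position = octave×12 + chromatic position
F#5: 5×12 + 6 = 66
A#7: 7×12 + 10 = 94
Difference = 94 - 66 = 28
= 28 semitones


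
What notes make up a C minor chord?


Reasoning:
Minor triad = root + minor 3rd (3 semitones) + perfect 5th (7 semitones)
A triad on C stacks thirds, so the chord tones use letter names C-E-G
Root: C
Minor 3rd above C: Eb
Perfect 5th above C: G
Chord = C Eb G


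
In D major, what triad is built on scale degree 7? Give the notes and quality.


Step by step:
D major scale: D E F# G A B C#
Diatonic triad on degree 7 stacks scale notes 7, 2, 4: C# E G
C#→E = 3 semitones; C#→G = 6 semitones → diminished triad
= C# E G (diminished)


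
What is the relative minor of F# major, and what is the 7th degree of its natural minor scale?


The relative minor shares the major's key signature and starts on its 6th degree
6th degree = a major 6th above the tonic; a major 6th above F# is D#
→ relative minor of F# major is D# minor
D# natural minor scale: D# E# F# G# A# B C#
= D# minor; 7th degree = C#


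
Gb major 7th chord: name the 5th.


Step by step:
Major 7th chord = root + major 3rd + perfect 5th + major 7th
Seventh chords stack in thirds, so the letter names are G-B-D-F
Root: Gb
Major 3rd above Gb: Bb
Perfect 5th above Gb: Db
Major 7th above Gb: F
The 5th = Db


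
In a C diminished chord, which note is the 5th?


Step by step:
Diminished triad = root + minor 3rd (3 semitones) + diminished 5th (6 semitones)
A triad on C stacks thirds, so the chord tones use letter names C-E-G
Root: C
Minor 3rd above C: Eb
Diminished 5th above C: Gb
The 5th = Gb


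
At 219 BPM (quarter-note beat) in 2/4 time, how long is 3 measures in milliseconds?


Let's work it out.
Quarter-note beat duration = 60000 / 219 ms
Beats per measure (2/4) = 2
One measure = 2 × 60000 / 219 = 120000 / 219 ms
3 measures = 3 × 120000 / 219 = 360000 / 219
= 1643.8 ms


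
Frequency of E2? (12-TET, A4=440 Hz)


f = 440 × 2^(n/12) where n = semitones from A4
E2: -29 semitones from A4
f = 440 × 2^(-29/12)
f = 82.41 Hz


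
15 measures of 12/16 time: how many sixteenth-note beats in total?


Step by step:
Time signature 12/16: the bottom number 16 means the sixteenth note gets one count
The top number 12 means 12 sixteenth-note beats per measure
Total = 12 × 15 measures
= 180 sixteenth-note beats


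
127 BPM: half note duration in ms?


Reasoning:
One quarter-note beat = 60000 / BPM = 60000 / 127 ms
Half note = 2 × quarter note
Duration = 2 × 60000 / 127 = 120000 / 127
= 944.9 ms


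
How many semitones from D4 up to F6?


Reasoning:
Absolute semitone position = octave×12 + chromatic position
D4: 4×12 + 2 = 50
F6: 6×12 + 5 = 77
Difference = 77 - 50 = 27
= 27 semitones


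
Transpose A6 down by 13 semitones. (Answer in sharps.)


Working:
A6: chromatic position 9 in octave 6 → absolute = 6×12 + 9 = 81
Transpose down 13: 81 - 13 = 68
68 = 5×12 + 8 → G# in octave 5
Result = G#5


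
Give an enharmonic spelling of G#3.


Reasoning:
Enharmonic notes sound the same pitch but are spelled with different letter names
G# and Ab name the same pitch class
= Ab3


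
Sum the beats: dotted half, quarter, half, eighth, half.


Let's work it out.
Beat values:
  dotted half = 3 beats
  quarter = 1 beat
  half = 2 beats
  eighth = 0.5 beats
  half = 2 beats
Sum = 3 + 1 + 2 + 0.5 + 2
= 8.5 beats


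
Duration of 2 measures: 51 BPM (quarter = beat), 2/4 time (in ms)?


Quarter-note beat duration = 60000 / 51 ms
Beats per measure (2/4) = 2
One measure = 2 × 60000 / 51 = 120000 / 51 ms
2 measures = 2 × 120000 / 51 = 240000 / 51
= 4705.9 ms


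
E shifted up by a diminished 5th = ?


diminished 5th: 5 letter names, 6 semitones
Letter: E + 4 → B
Pitch: E + 6 semitones, spelled as a B → Bb
= Bb


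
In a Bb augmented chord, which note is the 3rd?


Reasoning:
Augmented triad = root + major 3rd (4 semitones) + augmented 5th (8 semitones)
A triad on Bb stacks thirds, so the chord tones use letter names B-D-F
Root: Bb
Major 3rd above Bb: D
Augmented 5th above Bb: F#
The 3rd = D


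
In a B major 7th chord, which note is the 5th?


Major 7th chord = root + major 3rd + perfect 5th + major 7th
Seventh chords stack in thirds, so the letter names are B-D-F-A
Root: B
Major 3rd above B: D#
Perfect 5th above B: F#
Major 7th above B: A#
The 5th = F#


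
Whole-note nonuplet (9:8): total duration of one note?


Solution.
Nonuplet: 9 notes occupy the space of 8 whole notes
Space = 8 × 4 = 32 beats
Each nonuplet note = 32 / 9 = 32/9 beats
= 32/9 beats


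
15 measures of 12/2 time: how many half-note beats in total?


Reasoning:
Time signature 12/2: the bottom number 2 means the half note gets one count
The top number 12 means 12 half-note beats per measure
Total = 12 × 15 measures
= 180 half-note beats


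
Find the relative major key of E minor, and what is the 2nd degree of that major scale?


Working:
The relative major shares the key signature and is a minor 3rd above the minor tonic
A minor 3rd above E is G
→ relative major of E minor is G major
G major scale: G A B C D E F#
= G major; 2nd degree = A


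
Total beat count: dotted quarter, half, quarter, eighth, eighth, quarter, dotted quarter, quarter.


Reasoning:
Beat values:
  dotted quarter = 1.5 beats
  half = 2 beats
  quarter = 1 beat
  eighth = 0.5 beats
  eighth = 0.5 beats
  quarter = 1 beat
  dotted quarter = 1.5 beats
  quarter = 1 beat
Sum = 1.5 + 2 + 1 + 0.5 + 0.5 + 1 + 1.5 + 1
= 9 beats


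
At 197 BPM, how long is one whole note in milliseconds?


Reasoning:
One quarter-note beat = 60000 / BPM = 60000 / 197 ms
Whole note = 4 × quarter note
Duration = 4 × 60000 / 197 = 240000 / 197
= 1218.3 ms


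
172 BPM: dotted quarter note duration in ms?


One quarter-note beat = 60000 / BPM = 60000 / 172 ms
Dotted quarter note = 3/2 × quarter note
Duration = 3/2 × 60000 / 172 = 90000 / 172
= 523.3 ms


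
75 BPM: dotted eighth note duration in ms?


Reasoning:
One quarter-note beat = 60000 / BPM = 60000 / 75 ms
Dotted eighth note = 3/4 × quarter note
Duration = 3/4 × 60000 / 75 = 45000 / 75
= 600.0 ms


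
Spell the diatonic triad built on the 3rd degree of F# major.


Reasoning:
F# major scale: F# G# A# B C# D# E#
Diatonic triad on degree 3 stacks scale notes 3, 5, 7: A# C# E#
A#→C# = 3 semitones; A#→E# = 7 semitones → minor triad
= A# C# E# (minor)


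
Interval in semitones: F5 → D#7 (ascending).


Absolute semitone position = octave×12 + chromatic position
F5: 5×12 + 5 = 65
D#7: 7×12 + 3 = 87
Difference = 87 - 65 = 22
= 22 semitones


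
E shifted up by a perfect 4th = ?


Reasoning:
perfect 4th: 4 letter names, 5 semitones
Letter: E + 3 → A
Pitch: E + 5 semitones, spelled as an A → A
= A


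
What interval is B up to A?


Working:
Letter names: B → A spans 7 letter names → a 7th
Semitones: B → A = 10 half-steps
A 7th of 10 semitones is a minor 7th
= minor 7th


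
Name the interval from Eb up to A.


Step by step:
Letter names: E → A spans 4 letter names → a 4th
Semitones: Eb → A = 6 half-steps
A 4th of 6 semitones is an augmented 4th
= augmented 4th


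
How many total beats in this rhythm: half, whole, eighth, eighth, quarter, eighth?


Let's work it out.
Beat values:
  half = 2 beats
  whole = 4 beats
  eighth = 0.5 beats
  eighth = 0.5 beats
  quarter = 1 beat
  eighth = 0.5 beats
Sum = 2 + 4 + 0.5 + 0.5 + 1 + 0.5
= 8.5 beats


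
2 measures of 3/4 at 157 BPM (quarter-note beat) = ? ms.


Step by step:
Quarter-note beat duration = 60000 / 157 ms
Beats per measure (3/4) = 3
One measure = 3 × 60000 / 157 = 180000 / 157 ms
2 measures = 2 × 180000 / 157 = 360000 / 157
= 2293.0 ms


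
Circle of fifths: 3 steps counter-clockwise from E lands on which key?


Step by step:
Each counter-clockwise step moves down a perfect 5th (= up a perfect 4th)
From E: E → A → D → G
= G


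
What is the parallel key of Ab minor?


Step by step:
Parallel keys share the same tonic but differ in mode
Ab minor → parallel is Ab major
= Ab major


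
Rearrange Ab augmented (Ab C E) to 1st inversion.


Root position: Ab C E
1st inversion: move root up an octave
Bass note: C
Notes (bottom to top) = C E Ab


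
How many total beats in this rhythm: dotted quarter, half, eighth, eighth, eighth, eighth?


Solution.
Beat values:
  dotted quarter = 1.5 beats
  half = 2 beats
  eighth = 0.5 beats
  eighth = 0.5 beats
  eighth = 0.5 beats
  eighth = 0.5 beats
Sum = 1.5 + 2 + 0.5 + 0.5 + 0.5 + 0.5
= 5.5 beats


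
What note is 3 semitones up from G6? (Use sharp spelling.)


G6: chromatic position 7 in octave 6 → absolute = 6×12 + 7 = 79
Transpose up 3: 79 + 3 = 82
82 = 6×12 + 10 → A# in octave 6
Result = A#6


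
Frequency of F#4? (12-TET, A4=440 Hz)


Let's work it out.
f = 440 × 2^(n/12) where n = semitones from A4
F#4: -3 semitones from A4
f = 440 × 2^(-3/12)
f = 369.99 Hz


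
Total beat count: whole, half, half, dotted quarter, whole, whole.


Reasoning:
Beat values:
  whole = 4 beats
  half = 2 beats
  half = 2 beats
  dotted quarter = 1.5 beats
  whole = 4 beats
  whole = 4 beats
Sum = 4 + 2 + 2 + 1.5 + 4 + 4
= 17.5 beats


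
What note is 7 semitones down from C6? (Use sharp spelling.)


C6: chromatic position 0 in octave 6 → absolute = 6×12 + 0 = 72
Transpose down 7: 72 - 7 = 65
65 = 5×12 + 5 → F in octave 5
Result = F5


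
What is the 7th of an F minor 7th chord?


Minor 7th chord = root + minor 3rd + perfect 5th + minor 7th
Seventh chords stack in thirds, so the letter names are F-A-C-E
Root: F
Minor 3rd above F: Ab
Perfect 5th above F: C
Minor 7th above F: Eb
The 7th = Eb


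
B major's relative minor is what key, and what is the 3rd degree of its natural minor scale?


Solution.
The relative minor shares the major's key signature and starts on its 6th degree
6th degree = a major 6th above the tonic; a major 6th above B is G#
→ relative minor of B major is G# minor
G# natural minor scale: G# A# B C# D# E F#
= G# minor; 3rd degree = B


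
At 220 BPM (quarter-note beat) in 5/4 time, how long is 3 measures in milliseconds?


Working:
Quarter-note beat duration = 60000 / 220 ms
Beats per measure (5/4) = 5
One measure = 5 × 60000 / 220 = 300000 / 220 ms
3 measures = 3 × 300000 / 220 = 900000 / 220
= 4090.9 ms


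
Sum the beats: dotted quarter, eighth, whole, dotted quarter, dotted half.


Reasoning:
Beat values:
  dotted quarter = 1.5 beats
  eighth = 0.5 beats
  whole = 4 beats
  dotted quarter = 1.5 beats
  dotted half = 3 beats
Sum = 1.5 + 0.5 + 4 + 1.5 + 3
= 10.5 beats
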